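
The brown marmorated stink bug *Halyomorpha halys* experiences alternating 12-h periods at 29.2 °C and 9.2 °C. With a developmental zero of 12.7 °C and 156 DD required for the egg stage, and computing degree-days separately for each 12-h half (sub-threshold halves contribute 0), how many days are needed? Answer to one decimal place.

Day half: max(0, 29.2 − 12.7) × 0.5 = 16.5 × 0.5 = 8.25 DD.
Night half: max(0, 9.2 − 12.7) × 0.5 = 0.0 × 0.5 = 0.00 DD.
Per 24 h: 8.25 DD/day.
Duration = 156 / 8.25 = 18.909 ≈ 18.9 days.

18.9 days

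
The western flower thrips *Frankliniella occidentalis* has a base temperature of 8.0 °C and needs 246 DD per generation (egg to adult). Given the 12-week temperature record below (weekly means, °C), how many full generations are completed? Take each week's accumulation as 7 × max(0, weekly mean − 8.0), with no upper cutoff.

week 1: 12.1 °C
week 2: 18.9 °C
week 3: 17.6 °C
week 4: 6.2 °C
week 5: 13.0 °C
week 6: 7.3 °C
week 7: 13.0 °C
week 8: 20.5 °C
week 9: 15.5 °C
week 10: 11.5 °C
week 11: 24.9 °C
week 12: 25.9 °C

2 generations

Weekly DD (7 × max(0, T̄ − 8.0)): 28.7, 76.3, 67.2, 0.0, 35.0, 0.0, 35.0, 87.5, 52.5, 24.5, 118.3, 125.3.
Season total = 650.3 DD.
Complete generations = ⌊650.3 / 246⌋ = 2.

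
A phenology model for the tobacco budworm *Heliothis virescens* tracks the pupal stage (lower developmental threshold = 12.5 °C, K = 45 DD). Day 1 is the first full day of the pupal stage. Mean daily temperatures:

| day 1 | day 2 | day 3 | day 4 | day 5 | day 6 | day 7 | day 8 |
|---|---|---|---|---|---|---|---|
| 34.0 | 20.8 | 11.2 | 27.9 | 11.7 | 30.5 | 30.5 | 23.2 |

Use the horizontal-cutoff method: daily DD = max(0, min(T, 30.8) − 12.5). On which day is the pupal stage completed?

day 6

Daily DD above 12.5 °C (capped at 18.3): 18.3, 8.3, 0.0, 15.4, 0.0, 18.0, 18.0, 10.7.
Cumulative: 18.3, 26.6, 26.6, 42.0, 42.0, 60.0, 78.0, 88.7.
The total first reaches 45 DD on day 6.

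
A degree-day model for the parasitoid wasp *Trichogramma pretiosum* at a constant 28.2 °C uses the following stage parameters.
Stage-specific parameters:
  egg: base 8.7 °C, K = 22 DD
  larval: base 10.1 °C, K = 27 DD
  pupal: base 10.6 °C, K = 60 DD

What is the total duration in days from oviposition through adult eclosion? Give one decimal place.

6.0 days

egg: 22 / (28.2 − 8.7) = 22 / 19.5 = 1.128 d.
larval: 27 / (28.2 − 10.1) = 27 / 18.1 = 1.492 d.
pupal: 60 / (28.2 − 10.6) = 60 / 17.6 = 3.409 d.
Sum = 6.029 ≈ 6.0 days.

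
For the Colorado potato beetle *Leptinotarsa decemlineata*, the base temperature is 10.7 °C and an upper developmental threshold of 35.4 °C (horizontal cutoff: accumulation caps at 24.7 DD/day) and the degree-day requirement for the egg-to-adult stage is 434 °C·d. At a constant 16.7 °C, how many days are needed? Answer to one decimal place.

72.3 days

Daily accumulation = 16.7 − 10.7 = 6.0 DD/day.
Duration = 434 / 6.0 = 72.333 ≈ 72.3 days.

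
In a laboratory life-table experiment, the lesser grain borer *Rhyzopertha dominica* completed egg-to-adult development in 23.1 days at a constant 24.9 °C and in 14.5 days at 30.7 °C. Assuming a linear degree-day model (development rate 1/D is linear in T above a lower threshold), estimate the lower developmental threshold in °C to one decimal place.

Under the model K = D·(T − T_b), so D₁·(T₁ − T_b) = D₂·(T₂ − T_b).
23.1·(24.9 − T_b) = 14.5·(30.7 − T_b)
T_b = (23.1·24.9 − 14.5·30.7) / (23.1 − 14.5) = 130.04 / 8.6 = 15.121 °C ≈ 15.1 °C.

15.1 °C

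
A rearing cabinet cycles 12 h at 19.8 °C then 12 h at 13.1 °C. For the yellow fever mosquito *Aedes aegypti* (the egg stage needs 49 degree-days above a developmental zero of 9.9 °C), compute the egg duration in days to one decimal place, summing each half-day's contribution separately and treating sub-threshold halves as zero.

Day half: max(0, 19.8 − 9.9) × 0.5 = 9.9 × 0.5 = 4.95 DD.
Night half: max(0, 13.1 − 9.9) × 0.5 = 3.2 × 0.5 = 1.60 DD.
Per 24 h: 6.55 DD/day.
Duration = 49 / 6.55 = 7.481 ≈ 7.5 days.

7.5 days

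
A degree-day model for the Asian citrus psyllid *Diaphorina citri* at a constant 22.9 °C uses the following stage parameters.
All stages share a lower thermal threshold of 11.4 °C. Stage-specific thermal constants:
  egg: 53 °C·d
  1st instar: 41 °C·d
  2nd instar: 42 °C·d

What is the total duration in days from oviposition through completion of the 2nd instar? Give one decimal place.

11.8 days

Daily accumulation at 22.9 °C = 22.9 − 11.4 = 11.5 DD/day.
Total K = 53 + 41 + 42 = 136 DD.
Total duration = 136 / 11.5 = 11.826 ≈ 11.8 days.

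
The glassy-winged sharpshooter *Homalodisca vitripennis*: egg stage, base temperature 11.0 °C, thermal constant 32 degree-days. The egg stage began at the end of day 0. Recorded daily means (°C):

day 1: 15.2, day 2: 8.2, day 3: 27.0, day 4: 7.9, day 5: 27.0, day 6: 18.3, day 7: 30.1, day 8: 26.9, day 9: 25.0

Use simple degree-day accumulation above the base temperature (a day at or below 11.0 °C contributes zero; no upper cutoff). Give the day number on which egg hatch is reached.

Daily DD above 11.0 °C: 4.2, 0.0, 16.0, 0.0, 16.0, 7.3, 19.1, 15.9, 14.0.
Cumulative: 4.2, 4.2, 20.2, 20.2, 36.2, 43.5, 62.6, 78.5, 92.5.
The total first reaches 32 DD on day 5.

day 5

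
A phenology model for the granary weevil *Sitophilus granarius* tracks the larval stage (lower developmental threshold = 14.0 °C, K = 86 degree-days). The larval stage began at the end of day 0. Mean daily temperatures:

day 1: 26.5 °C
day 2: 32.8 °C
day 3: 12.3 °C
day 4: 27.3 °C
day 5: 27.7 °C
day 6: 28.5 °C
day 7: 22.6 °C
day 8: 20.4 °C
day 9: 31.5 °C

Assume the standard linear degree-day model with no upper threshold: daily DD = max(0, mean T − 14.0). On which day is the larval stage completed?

day 8

Daily DD above 14.0 °C: 12.5, 18.8, 0.0, 13.3, 13.7, 14.5, 8.6, 6.4, 17.5.
Cumulative: 12.5, 31.3, 31.3, 44.6, 58.3, 72.8, 81.4, 87.8, 105.3.
The total first reaches 86 DD on day 8.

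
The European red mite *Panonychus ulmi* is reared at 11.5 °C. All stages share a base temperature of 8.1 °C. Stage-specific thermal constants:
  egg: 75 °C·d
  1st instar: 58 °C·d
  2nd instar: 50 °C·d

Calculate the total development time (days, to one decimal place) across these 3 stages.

53.8 days

Daily accumulation at 11.5 °C = 11.5 − 8.1 = 3.4 DD/day.
Total K = 75 + 58 + 50 = 183 DD.
Total duration = 183 / 3.4 = 53.824 ≈ 53.8 days.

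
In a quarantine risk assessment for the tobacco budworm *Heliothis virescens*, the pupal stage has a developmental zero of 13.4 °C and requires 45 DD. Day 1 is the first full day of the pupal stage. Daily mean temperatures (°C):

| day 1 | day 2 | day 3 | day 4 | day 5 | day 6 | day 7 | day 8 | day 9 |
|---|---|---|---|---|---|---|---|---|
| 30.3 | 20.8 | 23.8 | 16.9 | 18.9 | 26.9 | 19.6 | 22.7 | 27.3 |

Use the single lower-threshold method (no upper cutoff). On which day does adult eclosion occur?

day 6

Daily DD above 13.4 °C: 16.9, 7.4, 10.4, 3.5, 5.5, 13.5, 6.2, 9.3, 13.9.
Cumulative: 16.9, 24.3, 34.7, 38.2, 43.7, 57.2, 63.4, 72.7, 86.6.
The total first reaches 45 DD on day 6.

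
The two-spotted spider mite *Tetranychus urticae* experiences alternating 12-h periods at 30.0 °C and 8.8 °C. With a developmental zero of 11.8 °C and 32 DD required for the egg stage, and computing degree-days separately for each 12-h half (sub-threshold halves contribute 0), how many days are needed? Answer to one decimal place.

3.5 days

Day half: max(0, 30.0 − 11.8) × 0.5 = 18.2 × 0.5 = 9.10 DD.
Night half: max(0, 8.8 − 11.8) × 0.5 = 0.0 × 0.5 = 0.00 DD.
Per 24 h: 9.10 DD/day.
Duration = 32 / 9.10 = 3.516 ≈ 3.5 days.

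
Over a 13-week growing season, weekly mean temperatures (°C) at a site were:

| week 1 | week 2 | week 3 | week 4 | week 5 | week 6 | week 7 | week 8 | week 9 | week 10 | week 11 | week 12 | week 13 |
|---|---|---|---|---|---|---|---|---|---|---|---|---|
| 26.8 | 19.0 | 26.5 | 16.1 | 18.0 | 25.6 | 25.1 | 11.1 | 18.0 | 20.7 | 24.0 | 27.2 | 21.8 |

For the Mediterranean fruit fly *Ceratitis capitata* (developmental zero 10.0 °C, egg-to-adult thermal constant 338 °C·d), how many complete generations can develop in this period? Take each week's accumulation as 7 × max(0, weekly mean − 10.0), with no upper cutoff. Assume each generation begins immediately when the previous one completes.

Weekly DD (7 × max(0, T̄ − 10.0)): 117.6, 63.0, 115.5, 42.7, 56.0, 109.2, 105.7, 7.7, 56.0, 74.9, 98.0, 120.4, 82.6.
Season total = 1049.3 DD.
Complete generations = ⌊1049.3 / 338⌋ = 3.

3 generations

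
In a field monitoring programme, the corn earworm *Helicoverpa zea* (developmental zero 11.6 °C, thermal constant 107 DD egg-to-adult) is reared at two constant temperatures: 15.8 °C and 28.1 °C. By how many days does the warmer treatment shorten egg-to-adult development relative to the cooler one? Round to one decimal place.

At 15.8 °C: 107 / (15.8 − 11.6) = 107 / 4.2 = 25.476 d.
At 28.1 °C: 107 / (28.1 − 11.6) = 107 / 16.5 = 6.485 d.
Difference = |25.476 − 6.485| = 18.991 ≈ 19.0 days.

19.0 days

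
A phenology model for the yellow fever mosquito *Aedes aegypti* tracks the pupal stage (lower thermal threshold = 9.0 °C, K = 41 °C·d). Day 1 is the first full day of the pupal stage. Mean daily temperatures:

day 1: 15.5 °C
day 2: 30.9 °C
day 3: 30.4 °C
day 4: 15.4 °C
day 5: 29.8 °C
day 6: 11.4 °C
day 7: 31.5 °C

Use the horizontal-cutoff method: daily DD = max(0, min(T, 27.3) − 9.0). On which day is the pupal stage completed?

day 3

Daily DD above 9.0 °C (capped at 18.3): 6.5, 18.3, 18.3, 6.4, 18.3, 2.4, 18.3.
Cumulative: 6.5, 24.8, 43.1, 49.5, 67.8, 70.2, 88.5.
The total first reaches 41 DD on day 3.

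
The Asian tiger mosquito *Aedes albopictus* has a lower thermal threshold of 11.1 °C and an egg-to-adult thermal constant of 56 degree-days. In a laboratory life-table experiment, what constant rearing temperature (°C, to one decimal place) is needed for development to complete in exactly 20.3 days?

13.9 °C

Required daily accumulation = 56 / 20.3 = 2.759 DD/day.
T = T_base + 2.759 = 11.1 + 2.759 = 13.859 ≈ 13.9 °C.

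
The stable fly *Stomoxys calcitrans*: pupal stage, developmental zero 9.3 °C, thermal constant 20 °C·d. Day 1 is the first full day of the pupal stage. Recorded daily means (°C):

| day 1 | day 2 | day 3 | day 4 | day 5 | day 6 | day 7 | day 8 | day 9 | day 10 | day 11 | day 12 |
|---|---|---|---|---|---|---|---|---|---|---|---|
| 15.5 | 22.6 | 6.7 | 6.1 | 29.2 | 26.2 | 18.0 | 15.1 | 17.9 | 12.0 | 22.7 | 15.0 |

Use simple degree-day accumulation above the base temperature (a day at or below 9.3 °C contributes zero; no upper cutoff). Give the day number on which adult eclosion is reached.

day 5

Daily DD above 9.3 °C: 6.2, 13.3, 0.0, 0.0, 19.9, 16.9, 8.7, 5.8, 8.6, 2.7, 13.4, 5.7.
Cumulative: 6.2, 19.5, 19.5, 19.5, 39.4, 56.3, 65.0, 70.8, 79.4, 82.1, 95.5, 101.2.
The total first reaches 20 DD on day 5.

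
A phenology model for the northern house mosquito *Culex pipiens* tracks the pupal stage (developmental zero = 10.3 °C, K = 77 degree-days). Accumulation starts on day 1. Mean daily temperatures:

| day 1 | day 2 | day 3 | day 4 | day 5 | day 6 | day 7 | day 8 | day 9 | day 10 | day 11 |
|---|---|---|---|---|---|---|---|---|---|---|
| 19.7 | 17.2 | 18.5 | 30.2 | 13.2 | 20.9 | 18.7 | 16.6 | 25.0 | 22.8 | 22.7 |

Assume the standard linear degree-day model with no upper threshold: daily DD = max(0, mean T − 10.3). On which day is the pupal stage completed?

Daily DD above 10.3 °C: 9.4, 6.9, 8.2, 19.9, 2.9, 10.6, 8.4, 6.3, 14.7, 12.5, 12.4.
Cumulative: 9.4, 16.3, 24.5, 44.4, 47.3, 57.9, 66.3, 72.6, 87.3, 99.8, 112.2.
The total first reaches 77 DD on day 9.

day 9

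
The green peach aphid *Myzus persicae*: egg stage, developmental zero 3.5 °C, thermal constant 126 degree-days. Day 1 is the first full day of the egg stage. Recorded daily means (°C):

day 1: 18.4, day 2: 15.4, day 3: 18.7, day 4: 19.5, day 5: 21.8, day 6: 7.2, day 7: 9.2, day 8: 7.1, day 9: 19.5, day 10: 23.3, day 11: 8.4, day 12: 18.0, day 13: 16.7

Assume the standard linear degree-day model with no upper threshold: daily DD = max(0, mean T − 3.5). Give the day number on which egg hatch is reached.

day 11

Daily DD above 3.5 °C: 14.9, 11.9, 15.2, 16.0, 18.3, 3.7, 5.7, 3.6, 16.0, 19.8, 4.9, 14.5, 13.2.
Cumulative: 14.9, 26.8, 42.0, 58.0, 76.3, 80.0, 85.7, 89.3, 105.3, 125.1, 130.0, 144.5, 157.7.
The total first reaches 126 DD on day 11.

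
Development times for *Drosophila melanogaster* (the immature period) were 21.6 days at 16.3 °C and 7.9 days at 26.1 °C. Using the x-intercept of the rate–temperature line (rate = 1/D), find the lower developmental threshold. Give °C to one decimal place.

Under the model K = D·(T − T_b), so D₁·(T₁ − T_b) = D₂·(T₂ − T_b).
21.6·(16.3 − T_b) = 7.9·(26.1 − T_b)
T_b = (21.6·16.3 − 7.9·26.1) / (21.6 − 7.9) = 145.89 / 13.7 = 10.649 °C ≈ 10.6 °C.

10.6 °C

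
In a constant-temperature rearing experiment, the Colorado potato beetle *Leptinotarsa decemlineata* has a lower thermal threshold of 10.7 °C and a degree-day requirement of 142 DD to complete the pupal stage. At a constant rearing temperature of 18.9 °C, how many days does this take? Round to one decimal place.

17.3 days

Daily accumulation = 18.9 − 10.7 = 8.2 DD/day.
Duration = 142 / 8.2 = 17.317 ≈ 17.3 days.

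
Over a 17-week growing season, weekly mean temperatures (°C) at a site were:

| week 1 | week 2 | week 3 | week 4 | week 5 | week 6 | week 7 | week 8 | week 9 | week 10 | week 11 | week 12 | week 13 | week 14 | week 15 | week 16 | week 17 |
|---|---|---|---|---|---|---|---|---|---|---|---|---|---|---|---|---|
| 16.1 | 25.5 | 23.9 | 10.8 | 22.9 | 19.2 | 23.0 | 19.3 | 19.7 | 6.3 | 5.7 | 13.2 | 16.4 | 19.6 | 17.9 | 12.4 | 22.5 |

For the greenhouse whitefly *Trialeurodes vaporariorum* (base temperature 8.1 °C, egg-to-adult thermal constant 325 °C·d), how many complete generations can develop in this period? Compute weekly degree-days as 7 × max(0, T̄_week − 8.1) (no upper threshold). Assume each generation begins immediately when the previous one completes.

Weekly DD (7 × max(0, T̄ − 8.1)): 56.0, 121.8, 110.6, 18.9, 103.6, 77.7, 104.3, 78.4, 81.2, 0.0, 0.0, 35.7, 58.1, 80.5, 68.6, 30.1, 100.8.
Season total = 1126.3 DD.
Complete generations = ⌊1126.3 / 325⌋ = 3.

3 generations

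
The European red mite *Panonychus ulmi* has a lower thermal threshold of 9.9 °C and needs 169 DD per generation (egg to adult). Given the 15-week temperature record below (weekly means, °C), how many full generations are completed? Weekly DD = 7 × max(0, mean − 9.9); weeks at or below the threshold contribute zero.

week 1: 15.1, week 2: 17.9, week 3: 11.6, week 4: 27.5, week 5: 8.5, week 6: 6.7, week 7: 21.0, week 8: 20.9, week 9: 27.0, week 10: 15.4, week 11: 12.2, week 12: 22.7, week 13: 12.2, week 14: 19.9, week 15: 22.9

Weekly DD (7 × max(0, T̄ − 9.9)): 36.4, 56.0, 11.9, 123.2, 0.0, 0.0, 77.7, 77.0, 119.7, 38.5, 16.1, 89.6, 16.1, 70.0, 91.0.
Season total = 823.2 DD.
Complete generations = ⌊823.2 / 169⌋ = 4.

4 generations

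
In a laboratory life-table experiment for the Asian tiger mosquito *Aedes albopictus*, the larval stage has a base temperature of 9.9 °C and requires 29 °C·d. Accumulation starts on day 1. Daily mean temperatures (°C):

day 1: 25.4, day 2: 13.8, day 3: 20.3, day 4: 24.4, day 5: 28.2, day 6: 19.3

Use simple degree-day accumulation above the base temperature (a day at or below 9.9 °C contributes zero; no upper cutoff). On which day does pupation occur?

Daily DD above 9.9 °C: 15.5, 3.9, 10.4, 14.5, 18.3, 9.4.
Cumulative: 15.5, 19.4, 29.8, 44.3, 62.6, 72.0.
The total first reaches 29 DD on day 3.

day 3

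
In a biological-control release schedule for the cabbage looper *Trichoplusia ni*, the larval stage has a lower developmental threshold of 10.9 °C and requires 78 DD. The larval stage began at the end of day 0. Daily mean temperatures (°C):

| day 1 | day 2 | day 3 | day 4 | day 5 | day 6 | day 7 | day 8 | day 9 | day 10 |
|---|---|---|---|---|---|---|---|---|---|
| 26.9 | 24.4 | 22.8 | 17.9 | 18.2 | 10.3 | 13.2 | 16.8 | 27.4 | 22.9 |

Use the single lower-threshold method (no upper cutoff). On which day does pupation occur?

day 9

Daily DD above 10.9 °C: 16.0, 13.5, 11.9, 7.0, 7.3, 0.0, 2.3, 5.9, 16.5, 12.0.
Cumulative: 16.0, 29.5, 41.4, 48.4, 55.7, 55.7, 58.0, 63.9, 80.4, 92.4.
The total first reaches 78 DD on day 9.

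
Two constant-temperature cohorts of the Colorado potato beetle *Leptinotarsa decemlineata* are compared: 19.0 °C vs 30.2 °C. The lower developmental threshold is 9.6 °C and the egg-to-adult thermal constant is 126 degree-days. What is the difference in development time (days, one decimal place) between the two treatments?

At 19.0 °C: 126 / (19.0 − 9.6) = 126 / 9.4 = 13.404 d.
At 30.2 °C: 126 / (30.2 − 9.6) = 126 / 20.6 = 6.117 d.
Difference = |13.404 − 6.117| = 7.288 ≈ 7.3 days.

7.3 days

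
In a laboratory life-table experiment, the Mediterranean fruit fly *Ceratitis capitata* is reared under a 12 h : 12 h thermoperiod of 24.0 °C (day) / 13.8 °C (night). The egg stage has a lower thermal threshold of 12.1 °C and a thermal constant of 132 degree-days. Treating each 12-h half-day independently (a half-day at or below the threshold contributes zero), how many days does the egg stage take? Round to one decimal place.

19.4 days

Day half: max(0, 24.0 − 12.1) × 0.5 = 11.9 × 0.5 = 5.95 DD.
Night half: max(0, 13.8 − 12.1) × 0.5 = 1.7 × 0.5 = 0.85 DD.
Per 24 h: 6.80 DD/day.
Duration = 132 / 6.80 = 19.412 ≈ 19.4 days.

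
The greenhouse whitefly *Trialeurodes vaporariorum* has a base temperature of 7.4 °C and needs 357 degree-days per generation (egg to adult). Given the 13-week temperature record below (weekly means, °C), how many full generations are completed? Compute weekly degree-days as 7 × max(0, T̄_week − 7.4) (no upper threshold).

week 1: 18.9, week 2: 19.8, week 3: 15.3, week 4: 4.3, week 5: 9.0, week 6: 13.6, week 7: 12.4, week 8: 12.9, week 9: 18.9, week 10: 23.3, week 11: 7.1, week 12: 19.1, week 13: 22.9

2 generations

Weekly DD (7 × max(0, T̄ − 7.4)): 80.5, 86.8, 55.3, 0.0, 11.2, 43.4, 35.0, 38.5, 80.5, 111.3, 0.0, 81.9, 108.5.
Season total = 732.9 DD.
Complete generations = ⌊732.9 / 357⌋ = 2.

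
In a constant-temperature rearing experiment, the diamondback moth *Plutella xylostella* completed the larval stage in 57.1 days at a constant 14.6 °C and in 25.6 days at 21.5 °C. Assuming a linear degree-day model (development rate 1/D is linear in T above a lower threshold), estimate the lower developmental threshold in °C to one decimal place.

Linear rate model ⇒ the product D·(T − T_b) is constant across temperatures.
57.1·(14.6 − T_b) = 25.6·(21.5 − T_b)
T_b = (57.1·14.6 − 25.6·21.5) / (57.1 − 25.6) = 283.26 / 31.5 = 8.992 °C ≈ 9.0 °C.

9.0 °C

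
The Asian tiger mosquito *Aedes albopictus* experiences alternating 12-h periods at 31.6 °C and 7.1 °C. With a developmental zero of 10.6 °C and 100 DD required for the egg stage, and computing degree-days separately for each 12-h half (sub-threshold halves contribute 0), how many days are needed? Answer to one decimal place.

Day half: max(0, 31.6 − 10.6) × 0.5 = 21.0 × 0.5 = 10.50 DD.
Night half: max(0, 7.1 − 10.6) × 0.5 = 0.0 × 0.5 = 0.00 DD.
Per 24 h: 10.50 DD/day.
Duration = 100 / 10.50 = 9.524 ≈ 9.5 days.

9.5 days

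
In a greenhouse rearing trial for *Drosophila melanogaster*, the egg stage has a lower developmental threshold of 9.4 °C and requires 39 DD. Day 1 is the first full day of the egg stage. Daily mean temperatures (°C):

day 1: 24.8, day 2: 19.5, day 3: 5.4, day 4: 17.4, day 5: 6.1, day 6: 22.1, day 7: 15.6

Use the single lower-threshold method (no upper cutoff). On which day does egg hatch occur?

day 6

Daily DD above 9.4 °C: 15.4, 10.1, 0.0, 8.0, 0.0, 12.7, 6.2.
Cumulative: 15.4, 25.5, 25.5, 33.5, 33.5, 46.2, 52.4.
The total first reaches 39 DD on day 6.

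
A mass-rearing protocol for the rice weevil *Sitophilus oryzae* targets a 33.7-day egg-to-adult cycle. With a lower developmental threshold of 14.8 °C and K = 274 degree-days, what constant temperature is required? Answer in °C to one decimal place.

22.9 °C

Required daily accumulation = 274 / 33.7 = 8.131 DD/day.
T = T_base + 8.131 = 14.8 + 8.131 = 22.931 ≈ 22.9 °C.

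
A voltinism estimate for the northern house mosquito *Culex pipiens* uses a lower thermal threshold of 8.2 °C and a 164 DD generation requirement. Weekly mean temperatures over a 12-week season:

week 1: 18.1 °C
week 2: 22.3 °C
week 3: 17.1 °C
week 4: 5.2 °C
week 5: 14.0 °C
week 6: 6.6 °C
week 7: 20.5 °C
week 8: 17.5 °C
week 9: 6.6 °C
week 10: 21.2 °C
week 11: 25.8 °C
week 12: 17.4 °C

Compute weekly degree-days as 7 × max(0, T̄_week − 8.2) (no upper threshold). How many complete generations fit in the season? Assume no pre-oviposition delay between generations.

Weekly DD (7 × max(0, T̄ − 8.2)): 69.3, 98.7, 62.3, 0.0, 40.6, 0.0, 86.1, 65.1, 0.0, 91.0, 123.2, 64.4.
Season total = 700.7 DD.
Complete generations = ⌊700.7 / 164⌋ = 4.

4 generations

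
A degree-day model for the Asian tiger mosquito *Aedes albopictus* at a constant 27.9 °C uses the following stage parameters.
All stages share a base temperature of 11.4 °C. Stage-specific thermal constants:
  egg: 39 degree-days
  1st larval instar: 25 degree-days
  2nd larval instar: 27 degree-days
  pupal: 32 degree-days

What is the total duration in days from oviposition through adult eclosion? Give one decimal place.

7.5 days

Daily accumulation at 27.9 °C = 27.9 − 11.4 = 16.5 DD/day.
Total K = 39 + 25 + 27 + 32 = 123 DD.
Total duration = 123 / 16.5 = 7.455 ≈ 7.5 days.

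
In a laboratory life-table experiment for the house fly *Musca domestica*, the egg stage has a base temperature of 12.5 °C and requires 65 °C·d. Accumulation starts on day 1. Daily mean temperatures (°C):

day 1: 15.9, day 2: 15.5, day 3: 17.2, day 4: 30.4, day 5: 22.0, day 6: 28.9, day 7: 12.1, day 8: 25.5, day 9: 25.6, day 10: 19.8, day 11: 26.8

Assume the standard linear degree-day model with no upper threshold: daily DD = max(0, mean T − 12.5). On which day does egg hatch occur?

Daily DD above 12.5 °C: 3.4, 3.0, 4.7, 17.9, 9.5, 16.4, 0.0, 13.0, 13.1, 7.3, 14.3.
Cumulative: 3.4, 6.4, 11.1, 29.0, 38.5, 54.9, 54.9, 67.9, 81.0, 88.3, 102.6.
The total first reaches 65 DD on day 8.

day 8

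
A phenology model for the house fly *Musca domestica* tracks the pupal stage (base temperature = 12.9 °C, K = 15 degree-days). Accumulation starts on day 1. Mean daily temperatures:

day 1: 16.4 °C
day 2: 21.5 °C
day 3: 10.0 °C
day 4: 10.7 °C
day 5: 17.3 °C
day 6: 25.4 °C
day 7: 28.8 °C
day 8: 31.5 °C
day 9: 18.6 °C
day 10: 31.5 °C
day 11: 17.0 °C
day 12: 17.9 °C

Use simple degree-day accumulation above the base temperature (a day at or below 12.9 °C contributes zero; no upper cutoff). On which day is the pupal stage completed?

Daily DD above 12.9 °C: 3.5, 8.6, 0.0, 0.0, 4.4, 12.5, 15.9, 18.6, 5.7, 18.6, 4.1, 5.0.
Cumulative: 3.5, 12.1, 12.1, 12.1, 16.5, 29.0, 44.9, 63.5, 69.2, 87.8, 91.9, 96.9.
The total first reaches 15 DD on day 5.

day 5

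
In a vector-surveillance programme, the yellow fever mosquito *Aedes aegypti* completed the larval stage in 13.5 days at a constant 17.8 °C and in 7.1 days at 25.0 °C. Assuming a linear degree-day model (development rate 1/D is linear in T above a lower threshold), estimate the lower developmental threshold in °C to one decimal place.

9.8 °C

Under the model K = D·(T − T_b), so D₁·(T₁ − T_b) = D₂·(T₂ − T_b).
13.5·(17.8 − T_b) = 7.1·(25.0 − T_b)
T_b = (13.5·17.8 − 7.1·25.0) / (13.5 − 7.1) = 62.80 / 6.4 = 9.813 °C ≈ 9.8 °C.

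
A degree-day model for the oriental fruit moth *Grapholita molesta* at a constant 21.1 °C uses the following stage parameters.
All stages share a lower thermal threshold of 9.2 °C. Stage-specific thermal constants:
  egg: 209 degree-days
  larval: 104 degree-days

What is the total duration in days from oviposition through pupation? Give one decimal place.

26.3 days

Daily accumulation at 21.1 °C = 21.1 − 9.2 = 11.9 DD/day.
Total K = 209 + 104 = 313 DD.
Total duration = 313 / 11.9 = 26.303 ≈ 26.3 days.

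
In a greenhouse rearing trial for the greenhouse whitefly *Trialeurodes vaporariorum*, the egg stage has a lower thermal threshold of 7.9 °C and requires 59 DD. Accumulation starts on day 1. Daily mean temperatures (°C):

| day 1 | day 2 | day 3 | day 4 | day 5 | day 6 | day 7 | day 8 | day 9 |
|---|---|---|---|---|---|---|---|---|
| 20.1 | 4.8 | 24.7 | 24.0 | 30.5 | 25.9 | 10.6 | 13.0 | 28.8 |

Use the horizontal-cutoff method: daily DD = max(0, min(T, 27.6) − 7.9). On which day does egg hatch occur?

Daily DD above 7.9 °C (capped at 19.7): 12.2, 0.0, 16.8, 16.1, 19.7, 18.0, 2.7, 5.1, 19.7.
Cumulative: 12.2, 12.2, 29.0, 45.1, 64.8, 82.8, 85.5, 90.6, 110.3.
The total first reaches 59 DD on day 5.

day 5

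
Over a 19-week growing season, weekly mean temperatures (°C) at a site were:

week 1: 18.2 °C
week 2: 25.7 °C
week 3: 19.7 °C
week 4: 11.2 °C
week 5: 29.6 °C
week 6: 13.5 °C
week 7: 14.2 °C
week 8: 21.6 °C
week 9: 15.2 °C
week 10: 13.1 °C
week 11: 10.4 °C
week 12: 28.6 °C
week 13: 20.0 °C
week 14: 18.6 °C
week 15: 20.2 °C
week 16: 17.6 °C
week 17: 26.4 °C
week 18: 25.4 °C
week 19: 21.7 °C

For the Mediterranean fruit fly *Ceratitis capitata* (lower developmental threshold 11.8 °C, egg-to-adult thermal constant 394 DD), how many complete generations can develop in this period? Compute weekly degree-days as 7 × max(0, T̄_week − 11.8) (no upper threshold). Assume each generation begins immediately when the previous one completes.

Weekly DD (7 × max(0, T̄ − 11.8)): 44.8, 97.3, 55.3, 0.0, 124.6, 11.9, 16.8, 68.6, 23.8, 9.1, 0.0, 117.6, 57.4, 47.6, 58.8, 40.6, 102.2, 95.2, 69.3.
Season total = 1040.9 DD.
Complete generations = ⌊1040.9 / 394⌋ = 2.

2 generations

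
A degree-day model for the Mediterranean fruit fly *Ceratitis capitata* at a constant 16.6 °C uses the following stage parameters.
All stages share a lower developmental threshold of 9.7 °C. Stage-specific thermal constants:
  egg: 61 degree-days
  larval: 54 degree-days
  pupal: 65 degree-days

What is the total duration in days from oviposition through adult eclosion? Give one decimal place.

26.1 days

Daily accumulation at 16.6 °C = 16.6 − 9.7 = 6.9 DD/day.
Total K = 61 + 54 + 65 = 180 DD.
Total duration = 180 / 6.9 = 26.087 ≈ 26.1 days.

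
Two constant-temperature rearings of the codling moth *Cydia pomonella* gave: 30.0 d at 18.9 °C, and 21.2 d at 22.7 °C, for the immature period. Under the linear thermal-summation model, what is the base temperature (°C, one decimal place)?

Linear rate model ⇒ the product D·(T − T_b) is constant across temperatures.
30.0·(18.9 − T_b) = 21.2·(22.7 − T_b)
T_b = (30.0·18.9 − 21.2·22.7) / (30.0 − 21.2) = 85.76 / 8.8 = 9.745 °C ≈ 9.7 °C.

9.7 °C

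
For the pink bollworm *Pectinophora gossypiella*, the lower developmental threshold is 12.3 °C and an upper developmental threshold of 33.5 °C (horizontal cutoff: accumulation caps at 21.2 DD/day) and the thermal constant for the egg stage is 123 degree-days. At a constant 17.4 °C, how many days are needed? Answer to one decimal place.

24.1 days

Daily accumulation = 17.4 − 12.3 = 5.1 DD/day.
Duration = 123 / 5.1 = 24.118 ≈ 24.1 days.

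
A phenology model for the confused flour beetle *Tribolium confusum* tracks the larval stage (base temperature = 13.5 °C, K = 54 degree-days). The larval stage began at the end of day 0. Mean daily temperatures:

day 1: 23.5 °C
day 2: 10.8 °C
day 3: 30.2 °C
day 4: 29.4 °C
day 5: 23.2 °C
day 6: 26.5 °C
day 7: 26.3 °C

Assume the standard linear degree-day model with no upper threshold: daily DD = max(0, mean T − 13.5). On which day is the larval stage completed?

Daily DD above 13.5 °C: 10.0, 0.0, 16.7, 15.9, 9.7, 13.0, 12.8.
Cumulative: 10.0, 10.0, 26.7, 42.6, 52.3, 65.3, 78.1.
The total first reaches 54 DD on day 6.

day 6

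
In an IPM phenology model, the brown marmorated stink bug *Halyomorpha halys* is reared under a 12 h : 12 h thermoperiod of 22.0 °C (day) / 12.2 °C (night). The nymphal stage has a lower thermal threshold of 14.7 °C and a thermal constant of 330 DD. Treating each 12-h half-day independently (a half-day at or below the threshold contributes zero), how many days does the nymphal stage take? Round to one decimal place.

90.4 days

Day half: max(0, 22.0 − 14.7) × 0.5 = 7.3 × 0.5 = 3.65 DD.
Night half: max(0, 12.2 − 14.7) × 0.5 = 0.0 × 0.5 = 0.00 DD.
Per 24 h: 3.65 DD/day.
Duration = 330 / 3.65 = 90.411 ≈ 90.4 days.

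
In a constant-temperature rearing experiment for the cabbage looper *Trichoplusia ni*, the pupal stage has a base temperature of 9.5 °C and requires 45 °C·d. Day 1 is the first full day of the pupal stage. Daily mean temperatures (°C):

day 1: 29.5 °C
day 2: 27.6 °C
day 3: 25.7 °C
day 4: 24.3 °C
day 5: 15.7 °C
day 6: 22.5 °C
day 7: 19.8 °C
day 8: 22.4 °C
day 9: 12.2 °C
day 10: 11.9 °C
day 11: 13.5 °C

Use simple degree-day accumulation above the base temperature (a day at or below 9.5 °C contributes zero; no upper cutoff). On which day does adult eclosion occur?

day 3

Daily DD above 9.5 °C: 20.0, 18.1, 16.2, 14.8, 6.2, 13.0, 10.3, 12.9, 2.7, 2.4, 4.0.
Cumulative: 20.0, 38.1, 54.3, 69.1, 75.3, 88.3, 98.6, 111.5, 114.2, 116.6, 120.6.
The total first reaches 45 DD on day 3.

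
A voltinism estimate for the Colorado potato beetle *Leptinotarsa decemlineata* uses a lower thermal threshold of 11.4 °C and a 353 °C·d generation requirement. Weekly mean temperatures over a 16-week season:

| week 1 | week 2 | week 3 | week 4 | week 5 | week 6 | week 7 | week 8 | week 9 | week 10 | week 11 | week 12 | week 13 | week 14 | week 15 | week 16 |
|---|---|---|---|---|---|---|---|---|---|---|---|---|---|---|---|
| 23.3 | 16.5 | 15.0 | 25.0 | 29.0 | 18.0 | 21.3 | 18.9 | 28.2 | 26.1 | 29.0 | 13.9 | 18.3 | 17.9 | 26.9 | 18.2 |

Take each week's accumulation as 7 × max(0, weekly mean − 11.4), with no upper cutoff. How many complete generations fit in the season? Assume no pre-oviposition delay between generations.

Weekly DD (7 × max(0, T̄ − 11.4)): 83.3, 35.7, 25.2, 95.2, 123.2, 46.2, 69.3, 52.5, 117.6, 102.9, 123.2, 17.5, 48.3, 45.5, 108.5, 47.6.
Season total = 1141.7 DD.
Complete generations = ⌊1141.7 / 353⌋ = 3.

3 generations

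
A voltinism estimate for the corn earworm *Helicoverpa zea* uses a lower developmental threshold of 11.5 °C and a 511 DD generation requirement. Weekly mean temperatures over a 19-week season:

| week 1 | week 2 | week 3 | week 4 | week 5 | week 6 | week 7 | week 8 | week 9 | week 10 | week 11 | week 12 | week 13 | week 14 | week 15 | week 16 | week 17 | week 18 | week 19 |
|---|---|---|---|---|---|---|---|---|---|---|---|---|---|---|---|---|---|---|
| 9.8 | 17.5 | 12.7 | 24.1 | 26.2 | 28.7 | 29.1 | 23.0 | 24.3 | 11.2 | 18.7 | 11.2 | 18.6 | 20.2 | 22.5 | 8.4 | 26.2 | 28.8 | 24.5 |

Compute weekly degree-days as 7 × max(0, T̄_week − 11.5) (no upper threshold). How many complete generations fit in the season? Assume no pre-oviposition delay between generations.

2 generations

Weekly DD (7 × max(0, T̄ − 11.5)): 0.0, 42.0, 8.4, 88.2, 102.9, 120.4, 123.2, 80.5, 89.6, 0.0, 50.4, 0.0, 49.7, 60.9, 77.0, 0.0, 102.9, 121.1, 91.0.
Season total = 1208.2 DD.
Complete generations = ⌊1208.2 / 511⌋ = 2.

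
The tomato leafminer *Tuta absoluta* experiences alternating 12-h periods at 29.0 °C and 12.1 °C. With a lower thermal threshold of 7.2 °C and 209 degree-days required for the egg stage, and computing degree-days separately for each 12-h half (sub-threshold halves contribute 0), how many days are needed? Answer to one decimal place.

Day half: max(0, 29.0 − 7.2) × 0.5 = 21.8 × 0.5 = 10.90 DD.
Night half: max(0, 12.1 − 7.2) × 0.5 = 4.9 × 0.5 = 2.45 DD.
Per 24 h: 13.35 DD/day.
Duration = 209 / 13.35 = 15.655 ≈ 15.7 days.

15.7 days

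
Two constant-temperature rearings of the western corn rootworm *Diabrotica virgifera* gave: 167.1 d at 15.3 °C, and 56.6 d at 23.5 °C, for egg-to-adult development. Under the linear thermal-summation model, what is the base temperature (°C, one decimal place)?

11.1 °C

Under the model K = D·(T − T_b), so D₁·(T₁ − T_b) = D₂·(T₂ − T_b).
167.1·(15.3 − T_b) = 56.6·(23.5 − T_b)
T_b = (167.1·15.3 − 56.6·23.5) / (167.1 − 56.6) = 1226.53 / 110.5 = 11.100 °C ≈ 11.1 °C.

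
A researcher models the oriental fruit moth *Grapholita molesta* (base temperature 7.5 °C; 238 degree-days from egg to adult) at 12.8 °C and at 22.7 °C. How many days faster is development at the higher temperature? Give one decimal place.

29.2 days

At 12.8 °C: 238 / (12.8 − 7.5) = 238 / 5.3 = 44.906 d.
At 22.7 °C: 238 / (22.7 − 7.5) = 238 / 15.2 = 15.658 d.
Difference = |44.906 − 15.658| = 29.248 ≈ 29.2 days.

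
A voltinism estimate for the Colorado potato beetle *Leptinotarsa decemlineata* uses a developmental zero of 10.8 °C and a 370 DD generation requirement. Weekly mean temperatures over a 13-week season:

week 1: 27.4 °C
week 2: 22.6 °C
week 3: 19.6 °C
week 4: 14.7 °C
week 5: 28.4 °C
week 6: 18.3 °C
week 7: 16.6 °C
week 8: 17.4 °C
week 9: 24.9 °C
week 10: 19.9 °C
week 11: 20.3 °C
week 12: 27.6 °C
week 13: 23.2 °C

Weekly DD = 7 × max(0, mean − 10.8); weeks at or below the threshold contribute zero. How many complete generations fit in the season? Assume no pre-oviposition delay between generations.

Weekly DD (7 × max(0, T̄ − 10.8)): 116.2, 82.6, 61.6, 27.3, 123.2, 52.5, 40.6, 46.2, 98.7, 63.7, 66.5, 117.6, 86.8.
Season total = 983.5 DD.
Complete generations = ⌊983.5 / 370⌋ = 2.

2 generations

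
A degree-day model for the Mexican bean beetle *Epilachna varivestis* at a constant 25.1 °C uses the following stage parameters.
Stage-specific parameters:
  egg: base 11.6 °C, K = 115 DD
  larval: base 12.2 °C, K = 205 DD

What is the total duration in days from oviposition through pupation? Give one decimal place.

24.4 days

egg: 115 / (25.1 − 11.6) = 115 / 13.5 = 8.519 d.
larval: 205 / (25.1 − 12.2) = 205 / 12.9 = 15.891 d.
Sum = 24.410 ≈ 24.4 days.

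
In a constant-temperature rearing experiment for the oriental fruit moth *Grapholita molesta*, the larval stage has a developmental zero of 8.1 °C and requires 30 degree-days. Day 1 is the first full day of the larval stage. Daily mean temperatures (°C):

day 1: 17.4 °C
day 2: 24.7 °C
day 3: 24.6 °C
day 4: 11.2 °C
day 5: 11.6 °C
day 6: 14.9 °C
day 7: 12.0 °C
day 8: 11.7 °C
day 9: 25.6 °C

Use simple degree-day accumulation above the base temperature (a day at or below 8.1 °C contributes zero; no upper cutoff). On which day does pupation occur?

Daily DD above 8.1 °C: 9.3, 16.6, 16.5, 3.1, 3.5, 6.8, 3.9, 3.6, 17.5.
Cumulative: 9.3, 25.9, 42.4, 45.5, 49.0, 55.8, 59.7, 63.3, 80.8.
The total first reaches 30 DD on day 3.

day 3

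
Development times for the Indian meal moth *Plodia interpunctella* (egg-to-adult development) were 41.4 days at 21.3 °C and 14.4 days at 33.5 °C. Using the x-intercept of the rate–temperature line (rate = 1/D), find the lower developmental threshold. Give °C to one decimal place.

Under the model K = D·(T − T_b), so D₁·(T₁ − T_b) = D₂·(T₂ − T_b).
41.4·(21.3 − T_b) = 14.4·(33.5 − T_b)
T_b = (41.4·21.3 − 14.4·33.5) / (41.4 − 14.4) = 399.42 / 27.0 = 14.793 °C ≈ 14.8 °C.

14.8 °C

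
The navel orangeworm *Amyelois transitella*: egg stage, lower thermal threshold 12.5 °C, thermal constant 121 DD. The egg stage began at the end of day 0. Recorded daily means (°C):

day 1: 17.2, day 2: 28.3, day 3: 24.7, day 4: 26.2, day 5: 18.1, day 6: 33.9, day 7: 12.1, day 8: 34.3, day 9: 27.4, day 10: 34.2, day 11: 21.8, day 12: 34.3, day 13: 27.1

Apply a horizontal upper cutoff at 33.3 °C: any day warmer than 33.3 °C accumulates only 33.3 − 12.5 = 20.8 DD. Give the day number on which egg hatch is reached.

Daily DD above 12.5 °C (capped at 20.8): 4.7, 15.8, 12.2, 13.7, 5.6, 20.8, 0.0, 20.8, 14.9, 20.8, 9.3, 20.8, 14.6.
Cumulative: 4.7, 20.5, 32.7, 46.4, 52.0, 72.8, 72.8, 93.6, 108.5, 129.3, 138.6, 159.4, 174.0.
The total first reaches 121 DD on day 10.

day 10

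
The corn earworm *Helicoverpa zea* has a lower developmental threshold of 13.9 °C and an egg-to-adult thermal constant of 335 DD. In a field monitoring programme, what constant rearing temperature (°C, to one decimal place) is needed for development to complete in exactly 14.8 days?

Required daily accumulation = 335 / 14.8 = 22.635 DD/day.
T = T_base + 22.635 = 13.9 + 22.635 = 36.535 ≈ 36.5 °C.

36.5 °C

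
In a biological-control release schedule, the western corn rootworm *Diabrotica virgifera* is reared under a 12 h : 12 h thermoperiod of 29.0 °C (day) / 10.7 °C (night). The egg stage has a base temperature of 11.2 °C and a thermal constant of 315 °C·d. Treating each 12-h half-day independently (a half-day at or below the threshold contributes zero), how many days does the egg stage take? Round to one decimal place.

35.4 days

Day half: max(0, 29.0 − 11.2) × 0.5 = 17.8 × 0.5 = 8.90 DD.
Night half: max(0, 10.7 − 11.2) × 0.5 = 0.0 × 0.5 = 0.00 DD.
Per 24 h: 8.90 DD/day.
Duration = 315 / 8.90 = 35.393 ≈ 35.4 days.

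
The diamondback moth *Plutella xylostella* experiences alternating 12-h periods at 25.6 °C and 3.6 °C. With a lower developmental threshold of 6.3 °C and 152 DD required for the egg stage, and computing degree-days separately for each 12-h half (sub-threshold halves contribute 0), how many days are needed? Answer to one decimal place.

Day half: max(0, 25.6 − 6.3) × 0.5 = 19.3 × 0.5 = 9.65 DD.
Night half: max(0, 3.6 − 6.3) × 0.5 = 0.0 × 0.5 = 0.00 DD.
Per 24 h: 9.65 DD/day.
Duration = 152 / 9.65 = 15.751 ≈ 15.8 days.

15.8 days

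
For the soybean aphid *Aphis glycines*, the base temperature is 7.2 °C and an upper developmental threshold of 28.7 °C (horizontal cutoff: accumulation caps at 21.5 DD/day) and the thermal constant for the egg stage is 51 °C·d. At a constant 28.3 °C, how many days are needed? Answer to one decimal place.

2.4 days

Daily accumulation = 28.3 − 7.2 = 21.1 DD/day.
Duration = 51 / 21.1 = 2.417 ≈ 2.4 days.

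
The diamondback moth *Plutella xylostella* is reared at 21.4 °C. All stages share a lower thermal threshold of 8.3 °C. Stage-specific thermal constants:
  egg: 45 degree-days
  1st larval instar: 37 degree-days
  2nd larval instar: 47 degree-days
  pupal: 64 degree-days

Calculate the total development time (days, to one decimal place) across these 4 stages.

Daily accumulation at 21.4 °C = 21.4 − 8.3 = 13.1 DD/day.
Total K = 45 + 37 + 47 + 64 = 193 DD.
Total duration = 193 / 13.1 = 14.733 ≈ 14.7 days.

14.7 days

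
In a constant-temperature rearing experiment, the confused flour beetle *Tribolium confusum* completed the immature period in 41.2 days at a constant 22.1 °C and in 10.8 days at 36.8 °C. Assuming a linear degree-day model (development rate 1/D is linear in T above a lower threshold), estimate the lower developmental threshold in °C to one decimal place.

16.9 °C

Under the model K = D·(T − T_b), so D₁·(T₁ − T_b) = D₂·(T₂ − T_b).
41.2·(22.1 − T_b) = 10.8·(36.8 − T_b)
T_b = (41.2·22.1 − 10.8·36.8) / (41.2 − 10.8) = 513.08 / 30.4 = 16.878 °C ≈ 16.9 °C.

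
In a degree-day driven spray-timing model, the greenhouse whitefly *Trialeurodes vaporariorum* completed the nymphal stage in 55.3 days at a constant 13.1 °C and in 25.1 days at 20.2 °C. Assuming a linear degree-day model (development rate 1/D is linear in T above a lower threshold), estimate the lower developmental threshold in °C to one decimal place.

7.2 °C

Linear rate model ⇒ the product D·(T − T_b) is constant across temperatures.
55.3·(13.1 − T_b) = 25.1·(20.2 − T_b)
T_b = (55.3·13.1 − 25.1·20.2) / (55.3 − 25.1) = 217.41 / 30.2 = 7.199 °C ≈ 7.2 °C.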